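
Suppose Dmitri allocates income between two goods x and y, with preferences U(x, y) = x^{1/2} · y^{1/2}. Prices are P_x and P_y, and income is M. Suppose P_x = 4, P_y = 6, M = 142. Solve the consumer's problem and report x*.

x* = 17.75

MU_x/MU_y = (0.5·y)/(0.5·x); tangency sets this equal to P_x/P_y.
So 0.5·P_y·y = 0.5·P_x·x; combined with the budget, a share 0.5 of income goes to x.
Demand: x*(P_x,P_y,M) = 0.5·M/P_x and y* = 0.5·M/P_y.
At P_x=4, P_y=6, M=142: x* = 0.5·142/4 = 17.75.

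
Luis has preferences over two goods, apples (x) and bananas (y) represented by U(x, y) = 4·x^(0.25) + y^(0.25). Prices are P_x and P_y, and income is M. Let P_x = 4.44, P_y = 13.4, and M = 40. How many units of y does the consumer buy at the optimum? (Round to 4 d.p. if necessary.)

y* = 0.2933

MRS = MU_x/MU_y = 4·(y/x)^(0.75). Set equal to P_x/P_y.
Solve for the ratio: y/x = [(1/4)·P_x/P_y]^(4/3).
Substitute y = (y/x)·x into the budget: x* = M/(P_x + P_y·(y/x)).
Numerically y/x = 0.03611, so x* = 40/(4.44 + 13.4·0.03611) = 8.1237 and y* = 0.03611·8.1237 = 0.2933.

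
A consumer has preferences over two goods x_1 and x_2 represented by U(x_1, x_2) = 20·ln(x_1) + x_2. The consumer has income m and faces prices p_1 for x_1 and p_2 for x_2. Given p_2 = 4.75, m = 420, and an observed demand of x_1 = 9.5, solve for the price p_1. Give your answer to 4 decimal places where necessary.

MU_x_1 = 20/x_1, MU_x_2 = 1. Tangency: 20/x_1 = p_1/p_2.
So x_1*(p_1,p_2) = 20·p_2/p_1, independent of income; and x_2* = (m − 20·p_2)/p_2.
Set x_1* = 9.5 in the demand function and solve for p_1: p_1 = 10.

p_1 = 10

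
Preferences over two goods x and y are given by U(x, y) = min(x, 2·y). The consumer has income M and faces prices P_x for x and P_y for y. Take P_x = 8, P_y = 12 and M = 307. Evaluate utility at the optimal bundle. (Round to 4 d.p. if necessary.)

V = 21.9286

Leontief preferences: the optimum is at the kink where x/2 = y/1, i.e. y = (1/2)·x.
Budget: P_x·x + P_y·(1/2)·x = M, so (2·P_x + P_y)·x = 2·M.
Demand: x*(P_x,P_y,M) = 2·M/(2·P_x + P_y), y* = M/(2·P_x + P_y).
Here 2·8 + 12 = 28, giving x* = 21.9286 and y* = 10.9643.
Utility at the optimum: U(21.9286, 10.9643) = 21.9286.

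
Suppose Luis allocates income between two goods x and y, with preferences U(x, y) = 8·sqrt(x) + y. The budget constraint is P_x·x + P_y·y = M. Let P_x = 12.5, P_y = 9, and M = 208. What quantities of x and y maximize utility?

MU_x = 4/√x, MU_y = 1. Tangency: 4/√x = P_x/P_y.
Solve: √x = 4·P_y/P_x, so x*(P_x,P_y) = (4·P_y/P_x)², and y* = (M − P_x·x*)/P_y.
Plugging in: x* = (4·9/12.5)² = 8.2944, y* = 11.5911.

x* = 8.2944, y* = 11.5911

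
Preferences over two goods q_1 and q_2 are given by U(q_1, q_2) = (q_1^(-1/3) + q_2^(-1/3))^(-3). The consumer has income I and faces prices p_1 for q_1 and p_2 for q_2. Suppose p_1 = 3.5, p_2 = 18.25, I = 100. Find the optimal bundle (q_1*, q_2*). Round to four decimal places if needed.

q_1* = 11.378, q_2* = 3.2974

MRS = MU_q_1/MU_q_2 = (q_2/q_1)^(4/3). Set equal to p_1/p_2.
Hence q_2/q_1 = (p_1/p_2)^(1/(4/3)), i.e. raised to the 0.75 power.
With the ratio pinned down, the budget gives q_1* = I/(p_1 + p_2·(q_2/q_1)) and q_2* = (q_2/q_1)·q_1*.
Numerically q_2/q_1 = 0.289804, so q_1* = 100/(3.5 + 18.25·0.289804) = 11.378 and q_2* = 0.289804·11.378 = 3.2974.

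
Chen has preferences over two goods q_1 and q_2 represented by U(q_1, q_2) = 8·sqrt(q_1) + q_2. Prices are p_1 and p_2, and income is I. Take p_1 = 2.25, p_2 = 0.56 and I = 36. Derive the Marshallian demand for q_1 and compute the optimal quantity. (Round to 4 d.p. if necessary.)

q_1* = 0.9911

Set MRS = p_1/p_2: 4·q_1^(−1/2) = p_1/p_2.
Solve: √q_1 = 4·p_2/p_1, so q_1*(p_1,p_2) = (4·p_2/p_1)², and q_2* = (I − p_1·q_1*)/p_2.
Plugging in: q_1* = (4·0.56/2.25)² = 0.9911.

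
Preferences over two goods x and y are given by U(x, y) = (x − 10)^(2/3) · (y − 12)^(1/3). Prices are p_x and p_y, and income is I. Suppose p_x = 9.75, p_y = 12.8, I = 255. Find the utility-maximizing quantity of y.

This is Cobb-Douglas in (x−10, y−12): tangency gives 2/3·p_y·(y−12) = 1/3·p_x·(x−10).
Substituting into the budget: x* = 10 + 2/3·(I − 10·p_x − 12·p_y)/p_x, and y* = 12 + 1/3·(…)/p_y.
Discretionary income = 255 − 10·9.75 − 12·12.8 = 3.9; y* = 12 + 1/3·3.9/12.8 = 12.1016.

y* = 12.1016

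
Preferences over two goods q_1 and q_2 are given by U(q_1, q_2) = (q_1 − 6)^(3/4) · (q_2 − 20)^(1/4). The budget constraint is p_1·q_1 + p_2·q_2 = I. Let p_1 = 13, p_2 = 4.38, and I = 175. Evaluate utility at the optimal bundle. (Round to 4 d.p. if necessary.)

Let q_1' = q_1−6, q_2' = q_2−20. MRS = 3·q_2'/q_1' = p_1/p_2.
Substituting into the budget: q_1* = 6 + 0.75·(I − 6·p_1 − 20·p_2)/p_1, and q_2* = 20 + 0.25·(…)/p_2.
Discretionary income = 175 − 6·13 − 20·4.38 = 9.4; q_1* = 6 + 0.75·9.4/13 = 6.5423; q_2* = 20 + 0.25·9.4/4.38 = 20.5365.
Utility at the optimum: U(6.5423, 20.5365) = 0.5409.

V = 0.5409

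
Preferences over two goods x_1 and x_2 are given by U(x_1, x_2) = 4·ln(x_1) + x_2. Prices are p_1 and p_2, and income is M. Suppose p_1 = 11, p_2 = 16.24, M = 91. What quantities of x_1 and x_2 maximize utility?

x_1* = 5.9055, x_2* = 1.6034

So x_1*(p_1,p_2) = 4·p_2/p_1, independent of income; and x_2* = (M − 4·p_2)/p_2.
At the given prices: x_1* = 4·16.24/11 = 5.9055, and x_2* = 1.6034.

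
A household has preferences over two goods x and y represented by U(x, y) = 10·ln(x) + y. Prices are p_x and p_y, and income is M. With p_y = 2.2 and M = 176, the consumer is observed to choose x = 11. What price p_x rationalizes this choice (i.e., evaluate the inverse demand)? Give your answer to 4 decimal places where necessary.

p_x = 2

Set MRS = p_x/p_y: (10/x)/1 = p_x/p_y.
So x*(p_x,p_y) = 10·p_y/p_x, independent of income; and y* = (M − 10·p_y)/p_y.
Set x* = 11 in the demand function and solve for p_x: p_x = 2.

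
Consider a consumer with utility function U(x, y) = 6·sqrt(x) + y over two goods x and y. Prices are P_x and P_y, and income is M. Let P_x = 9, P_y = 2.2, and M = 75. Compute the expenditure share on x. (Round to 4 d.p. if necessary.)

share on x = 0.0645

Thus x* = (3·P_y/P_x)² — independent of M — with the rest of income spent on y.
Plugging in: x* = (3·2.2/9)² = 0.5378, y* = 31.8909.
Expenditure on x: 9·0.5378 = 4.84; share = 0.0645.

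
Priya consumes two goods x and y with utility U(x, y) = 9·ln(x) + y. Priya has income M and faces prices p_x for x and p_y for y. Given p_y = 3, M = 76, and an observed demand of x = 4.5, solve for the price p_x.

Set MRS = p_x/p_y: (9/x)/1 = p_x/p_y.
So x*(p_x,p_y) = 9·p_y/p_x, independent of income; and y* = (M − 9·p_y)/p_y.
Set x* = 4.5 in the demand function and solve for p_x: p_x = 6.

p_x = 6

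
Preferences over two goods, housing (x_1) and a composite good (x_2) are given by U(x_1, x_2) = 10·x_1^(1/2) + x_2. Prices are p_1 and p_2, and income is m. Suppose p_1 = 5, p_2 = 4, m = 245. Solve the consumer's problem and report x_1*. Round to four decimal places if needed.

Thus x_1* = (5·p_2/p_1)² — independent of m — with the rest of income spent on x_2.
Plugging in: x_1* = (5·4/5)² = 16.

x_1* = 16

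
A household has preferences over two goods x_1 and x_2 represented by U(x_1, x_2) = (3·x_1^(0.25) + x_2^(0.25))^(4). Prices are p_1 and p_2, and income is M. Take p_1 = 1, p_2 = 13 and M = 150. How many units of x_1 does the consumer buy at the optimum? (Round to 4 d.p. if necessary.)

x_1* = 136.5755

MU_x_1 ∝ 3·x_1^(-0.75), MU_x_2 ∝ x_2^(-0.75), so MRS = 3·(x_2/x_1)^(0.75) = p_1/p_2.
Hence x_2/x_1 = ((1/3)·p_1/p_2)^(1/(0.75)), i.e. raised to the 4/3 power.
With the ratio pinned down, the budget gives x_1* = M/(p_1 + p_2·(x_2/x_1)) and x_2* = (x_2/x_1)·x_1*.
Numerically x_2/x_1 = 0.007561, so x_1* = 150/(1 + 13·0.007561) = 136.5755.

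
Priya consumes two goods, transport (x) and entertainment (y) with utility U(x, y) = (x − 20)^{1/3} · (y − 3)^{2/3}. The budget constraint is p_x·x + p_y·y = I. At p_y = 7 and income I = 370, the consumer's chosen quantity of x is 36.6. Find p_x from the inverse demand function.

p_x = 5

Let x' = x−20, y' = y−3. MRS = (1/2)·y'/x' = p_x/p_y.
Substituting into the budget: x* = 20 + 1/3·(I − 20·p_x − 3·p_y)/p_x, and y* = 3 + 2/3·(…)/p_y.
Set x* = 36.6 in the demand function and solve for p_x: p_x = 5.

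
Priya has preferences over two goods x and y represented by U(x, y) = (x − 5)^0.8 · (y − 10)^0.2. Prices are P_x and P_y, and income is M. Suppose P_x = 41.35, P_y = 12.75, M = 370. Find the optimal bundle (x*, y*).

x* = 5.6917, y* = 10.5608

This is Cobb-Douglas in (x−5, y−10): tangency gives 0.8·P_y·(y−10) = 0.2·P_x·(x−5).
Substituting into the budget: x* = 5 + 0.8·(M − 5·P_x − 10·P_y)/P_x, and y* = 10 + 0.2·(…)/P_y.
Discretionary income = 370 − 5·41.35 − 10·12.75 = 35.75; x* = 5 + 0.8·35.75/41.35 = 5.6917; y* = 10 + 0.2·35.75/12.75 = 10.5608.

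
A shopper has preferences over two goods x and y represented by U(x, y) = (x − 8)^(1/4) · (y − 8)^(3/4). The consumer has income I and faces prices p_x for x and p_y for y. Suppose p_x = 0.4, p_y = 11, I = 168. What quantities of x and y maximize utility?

MRS = (1/3)·(y−8)/(x−8). Tangency with p_x/p_y gives y−8 = 3·(p_x/p_y)·(x−8).
Substituting into the budget: x* = 8 + 0.25·(I − 8·p_x − 8·p_y)/p_x, and y* = 8 + 0.75·(…)/p_y.
Discretionary income = 168 − 8·0.4 − 8·11 = 76.8; x* = 8 + 0.25·76.8/0.4 = 56; y* = 8 + 0.75·76.8/11 = 13.2364.

x* = 56, y* = 13.2364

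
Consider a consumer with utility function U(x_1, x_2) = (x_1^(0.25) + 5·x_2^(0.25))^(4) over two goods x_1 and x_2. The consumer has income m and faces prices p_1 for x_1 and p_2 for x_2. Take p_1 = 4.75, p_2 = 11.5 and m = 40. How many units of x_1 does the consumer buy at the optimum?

x_1* = 1.143

MU_x_1 ∝ x_1^(-0.75), MU_x_2 ∝ 5·x_2^(-0.75), so MRS = (1/5)·(x_2/x_1)^(0.75) = p_1/p_2.
Solve for the ratio: x_2/x_1 = [5·p_1/p_2]^(4/3).
Substitute x_2 = (x_2/x_1)·x_1 into the budget: x_1* = m/(p_1 + p_2·(x_2/x_1)).
Numerically x_2/x_1 = 2.629992, so x_1* = 40/(4.75 + 11.5·2.629992) = 1.143.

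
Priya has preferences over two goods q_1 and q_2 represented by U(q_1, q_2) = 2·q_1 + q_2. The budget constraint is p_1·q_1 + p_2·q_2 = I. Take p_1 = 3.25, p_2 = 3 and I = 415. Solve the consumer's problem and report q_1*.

q_1* = 127.6923

Perfect substitutes: compare marginal utility per dollar. 2/p_1 vs 1/p_2 → 0.6154 vs 0.3333.
q_1 gives more utility per dollar, so spend all income on q_1: q_1* = I/p_1, q_2* = 0.
Numerically: q_1* = 127.6923, q_2* = 0.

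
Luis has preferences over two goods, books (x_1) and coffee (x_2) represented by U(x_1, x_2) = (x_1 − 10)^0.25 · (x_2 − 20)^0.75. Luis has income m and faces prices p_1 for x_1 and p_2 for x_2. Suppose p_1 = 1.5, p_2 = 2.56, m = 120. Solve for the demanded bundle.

Let x_1' = x_1−10, x_2' = x_2−20. MRS = (1/3)·x_2'/x_1' = p_1/p_2.
Substituting into the budget: x_1* = 10 + 0.25·(m − 10·p_1 − 20·p_2)/p_1, and x_2* = 20 + 0.75·(…)/p_2.
Discretionary income = 120 − 10·1.5 − 20·2.56 = 53.8; x_1* = 10 + 0.25·53.8/1.5 = 18.9667; x_2* = 20 + 0.75·53.8/2.56 = 35.7617.

x_1* = 18.9667, x_2* = 35.7617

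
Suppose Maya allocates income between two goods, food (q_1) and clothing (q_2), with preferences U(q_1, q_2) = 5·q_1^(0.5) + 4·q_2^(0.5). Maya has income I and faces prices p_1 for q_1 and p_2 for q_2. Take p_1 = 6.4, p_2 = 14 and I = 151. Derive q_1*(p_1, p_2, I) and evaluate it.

MRS = MU_q_1/MU_q_2 = (5/4)·(q_2/q_1)^(0.5). Set equal to p_1/p_2.
Solve for the ratio: q_2/q_1 = [(4/5)·p_1/p_2]^(2).
Substitute q_2 = (q_2/q_1)·q_1 into the budget: q_1* = I/(p_1 + p_2·(q_2/q_1)).
Numerically q_2/q_1 = 0.133747, so q_1* = 151/(6.4 + 14·0.133747) = 18.2533.

q_1* = 18.2533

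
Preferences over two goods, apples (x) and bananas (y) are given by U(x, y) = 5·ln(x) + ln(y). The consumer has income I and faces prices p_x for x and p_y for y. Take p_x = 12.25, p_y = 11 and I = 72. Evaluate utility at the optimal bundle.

MU_x/MU_y = (5·y)/(x); tangency sets this equal to p_x/p_y.
So 5·p_y·y = p_x·x; combined with the budget, a share 5/6 of income goes to x.
Demand: x*(p_x,p_y,I) = 5/6·I/p_x and y* = 1/6·I/p_y.
At p_x=12.25, p_y=11, I=72: x* = 5/6·72/12.25 = 4.898, y* = 1.0909.
Utility at the optimum: U(4.898, 1.0909) = 8.0311.

V = 8.0311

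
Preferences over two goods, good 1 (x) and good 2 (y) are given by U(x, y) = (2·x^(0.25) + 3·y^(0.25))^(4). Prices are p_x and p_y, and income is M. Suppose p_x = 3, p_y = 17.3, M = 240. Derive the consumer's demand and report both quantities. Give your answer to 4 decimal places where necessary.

MRS = MU_x/MU_y = (2/3)·(y/x)^(0.75). Set equal to p_x/p_y.
Hence y/x = ((3/2)·p_x/p_y)^(1/(0.75)), i.e. raised to the 4/3 power.
Substitute y = (y/x)·x into the budget: x* = M/(p_x + p_y·(y/x)).
Numerically y/x = 0.166044, so x* = 240/(3 + 17.3·0.166044) = 40.8681 and y* = 0.166044·40.8681 = 6.7859.

x* = 40.8681, y* = 6.7859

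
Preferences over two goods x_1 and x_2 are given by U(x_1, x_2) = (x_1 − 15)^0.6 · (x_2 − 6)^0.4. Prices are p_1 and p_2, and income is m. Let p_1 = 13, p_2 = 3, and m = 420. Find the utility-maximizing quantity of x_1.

Let x_1' = x_1−15, x_2' = x_2−6. MRS = (3/2)·x_2'/x_1' = p_1/p_2.
After buying the subsistence bundle (15, 6), a share 0.6 of the remaining income goes to x_1: x_1* = 15 + 0.6·(m − 15p_1 − 6p_2)/p_1.
Discretionary income = 420 − 15·13 − 6·3 = 207; x_1* = 15 + 0.6·207/13 = 24.5538.

x_1* = 24.5538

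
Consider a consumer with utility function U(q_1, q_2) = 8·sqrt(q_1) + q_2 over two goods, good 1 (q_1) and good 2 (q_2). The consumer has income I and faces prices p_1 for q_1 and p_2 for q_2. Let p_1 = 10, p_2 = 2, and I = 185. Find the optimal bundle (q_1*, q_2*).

q_1* = 0.64, q_2* = 89.3

Set MRS = p_1/p_2: 4·q_1^(−1/2) = p_1/p_2.
Solve: √q_1 = 4·p_2/p_1, so q_1*(p_1,p_2) = (4·p_2/p_1)², and q_2* = (I − p_1·q_1*)/p_2.
Plugging in: q_1* = (4·2/10)² = 0.64, q_2* = 89.3.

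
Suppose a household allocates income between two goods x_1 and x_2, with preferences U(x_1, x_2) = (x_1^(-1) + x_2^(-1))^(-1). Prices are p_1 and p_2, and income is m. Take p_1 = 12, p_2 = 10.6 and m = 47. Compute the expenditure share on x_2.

share on x_2 = 0.4845

From the CES first-order condition, (x_2/x_1)^(2) = p_1/p_2.
Solve for the ratio: x_2/x_1 = [p_1/p_2]^(0.5).
With the ratio pinned down, the budget gives x_1* = m/(p_1 + p_2·(x_2/x_1)) and x_2* = (x_2/x_1)·x_1*.
Numerically x_2/x_1 = 1.06399, so x_1* = 47/(12 + 10.6·1.06399) = 2.019 and x_2* = 1.06399·2.019 = 2.1482.
Expenditure on x_2: 10.6·2.1482 = 22.7714; share = 0.4845.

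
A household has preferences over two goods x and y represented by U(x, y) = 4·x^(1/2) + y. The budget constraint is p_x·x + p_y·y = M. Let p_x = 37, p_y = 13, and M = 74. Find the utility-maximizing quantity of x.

Utility is quasi-linear in y; the FOC for x is 2/√x = p_x/p_y.
Thus x* = (2·p_y/p_x)² — independent of M — with the rest of income spent on y.
Plugging in: x* = (2·13/37)² = 0.4938.

x* = 0.4938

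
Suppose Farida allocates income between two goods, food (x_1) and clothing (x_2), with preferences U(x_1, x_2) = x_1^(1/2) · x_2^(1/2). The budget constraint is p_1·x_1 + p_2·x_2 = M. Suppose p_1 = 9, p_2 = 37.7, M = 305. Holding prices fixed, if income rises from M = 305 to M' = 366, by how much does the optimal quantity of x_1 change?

MU_x_1/MU_x_2 = (0.5·x_2)/(0.5·x_1); tangency sets this equal to p_1/p_2.
So 0.5·p_2·x_2 = 0.5·p_1·x_1; combined with the budget, a share 0.5 of income goes to x_1.
Demand: x_1*(p_1,p_2,M) = 0.5·M/p_1 and x_2* = 0.5·M/p_2.
At p_1=9, p_2=37.7, M=305: x_1* = 0.5·305/9 = 16.9444.
At M' = 366: x_1* = 20.3333. Change: 20.3333 − 16.9444 = 3.3889.

Δx_1* = 3.3889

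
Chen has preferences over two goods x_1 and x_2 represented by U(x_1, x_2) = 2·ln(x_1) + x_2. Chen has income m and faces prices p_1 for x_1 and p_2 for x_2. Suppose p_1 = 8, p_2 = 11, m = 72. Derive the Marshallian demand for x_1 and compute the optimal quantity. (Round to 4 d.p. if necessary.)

x_1* = 2.75

Set MRS = p_1/p_2: (2/x_1)/1 = p_1/p_2.
So x_1*(p_1,p_2) = 2·p_2/p_1, independent of income; and x_2* = (m − 2·p_2)/p_2.
At the given prices: x_1* = 2·11/8 = 2.75.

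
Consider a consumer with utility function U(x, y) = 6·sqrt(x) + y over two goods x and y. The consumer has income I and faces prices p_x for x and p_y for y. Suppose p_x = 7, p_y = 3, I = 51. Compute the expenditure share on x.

share on x = 0.2269

Plugging in: x* = (3·3/7)² = 1.6531, y* = 13.1429.
Expenditure on x: 7·1.6531 = 11.5714; share = 0.2269.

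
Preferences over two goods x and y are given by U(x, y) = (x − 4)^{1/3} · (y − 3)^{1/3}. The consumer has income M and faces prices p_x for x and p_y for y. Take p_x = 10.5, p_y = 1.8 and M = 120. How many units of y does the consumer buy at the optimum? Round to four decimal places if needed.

MRS = (y−3)/(x−4). Tangency with p_x/p_y gives y−3 = (p_x/p_y)·(x−4).
After buying the subsistence bundle (4, 3), a share 0.5 of the remaining income goes to x: x* = 4 + 0.5·(M − 4p_x − 3p_y)/p_x.
Discretionary income = 120 − 4·10.5 − 3·1.8 = 72.6; y* = 3 + 0.5·72.6/1.8 = 23.1667.

y* = 23.1667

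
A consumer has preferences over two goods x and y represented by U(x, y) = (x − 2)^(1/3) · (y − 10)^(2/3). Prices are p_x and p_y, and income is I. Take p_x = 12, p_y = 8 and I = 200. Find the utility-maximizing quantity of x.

x* = 4.6667

This is Cobb-Douglas in (x−2, y−10): tangency gives 1/3·p_y·(y−10) = 2/3·p_x·(x−2).
After buying the subsistence bundle (2, 10), a share 1/3 of the remaining income goes to x: x* = 2 + 1/3·(I − 2p_x − 10p_y)/p_x.
Discretionary income = 200 − 2·12 − 10·8 = 96; x* = 2 + 1/3·96/12 = 4.6667.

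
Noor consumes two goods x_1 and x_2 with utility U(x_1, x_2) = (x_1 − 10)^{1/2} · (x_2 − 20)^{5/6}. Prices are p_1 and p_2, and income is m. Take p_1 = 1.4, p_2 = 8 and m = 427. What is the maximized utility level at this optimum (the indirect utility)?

V = 98.9549

This is Cobb-Douglas in (x_1−10, x_2−20): tangency gives 0.5·p_2·(x_2−20) = 5/6·p_1·(x_1−10).
Substituting into the budget: x_1* = 10 + 0.375·(m − 10·p_1 − 20·p_2)/p_1, and x_2* = 20 + 0.625·(…)/p_2.
Discretionary income = 427 − 10·1.4 − 20·8 = 253; x_1* = 10 + 0.375·253/1.4 = 77.7679; x_2* = 20 + 0.625·253/8 = 39.7656.
Utility at the optimum: U(77.7679, 39.7656) = 98.9549.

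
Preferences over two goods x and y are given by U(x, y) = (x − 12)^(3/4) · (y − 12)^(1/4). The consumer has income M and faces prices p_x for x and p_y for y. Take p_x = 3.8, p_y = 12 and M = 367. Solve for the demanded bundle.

x* = 47.0132, y* = 15.6958

After buying the subsistence bundle (12, 12), a share 0.75 of the remaining income goes to x: x* = 12 + 0.75·(M − 12p_x − 12p_y)/p_x.
Discretionary income = 367 − 12·3.8 − 12·12 = 177.4; x* = 12 + 0.75·177.4/3.8 = 47.0132; y* = 12 + 0.25·177.4/12 = 15.6958.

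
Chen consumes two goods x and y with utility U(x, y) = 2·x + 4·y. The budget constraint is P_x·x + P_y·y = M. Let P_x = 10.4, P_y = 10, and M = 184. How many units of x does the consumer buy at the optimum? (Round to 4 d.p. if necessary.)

x* = 0

Perfect substitutes: compare marginal utility per dollar. 2/P_x vs 4/P_y → 0.1923 vs 0.4.
y gives more utility per dollar, so spend all income on y: y* = M/P_y, x* = 0.
Numerically: x* = 0, y* = 18.4.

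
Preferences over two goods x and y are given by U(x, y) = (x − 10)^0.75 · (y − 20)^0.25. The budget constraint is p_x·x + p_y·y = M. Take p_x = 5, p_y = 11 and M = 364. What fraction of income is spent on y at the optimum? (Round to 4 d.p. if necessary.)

share on y = 0.669

MRS = 3·(y−20)/(x−10). Tangency with p_x/p_y gives y−20 = (1/3)·(p_x/p_y)·(x−10).
Substituting into the budget: x* = 10 + 0.75·(M − 10·p_x − 20·p_y)/p_x, and y* = 20 + 0.25·(…)/p_y.
Discretionary income = 364 − 10·5 − 20·11 = 94; x* = 10 + 0.75·94/5 = 24.1; y* = 20 + 0.25·94/11 = 22.1364.
Expenditure on y: 11·22.1364 = 243.5; share = 0.669.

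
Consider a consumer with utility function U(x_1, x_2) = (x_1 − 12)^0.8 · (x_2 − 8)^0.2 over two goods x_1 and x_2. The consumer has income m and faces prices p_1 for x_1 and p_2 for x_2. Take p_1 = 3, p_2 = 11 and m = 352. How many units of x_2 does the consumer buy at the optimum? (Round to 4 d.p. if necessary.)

This is Cobb-Douglas in (x_1−12, x_2−8): tangency gives 0.8·p_2·(x_2−8) = 0.2·p_1·(x_1−12).
After buying the subsistence bundle (12, 8), a share 0.8 of the remaining income goes to x_1: x_1* = 12 + 0.8·(m − 12p_1 − 8p_2)/p_1.
Discretionary income = 352 − 12·3 − 8·11 = 228; x_2* = 8 + 0.2·228/11 = 12.1455.

x_2* = 12.1455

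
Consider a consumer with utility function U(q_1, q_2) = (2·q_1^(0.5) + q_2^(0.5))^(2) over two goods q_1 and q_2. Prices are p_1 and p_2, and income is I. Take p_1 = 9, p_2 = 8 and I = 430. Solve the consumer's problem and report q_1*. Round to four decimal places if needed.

q_1* = 37.29

MRS = MU_q_1/MU_q_2 = 2·(q_2/q_1)^(0.5). Set equal to p_1/p_2.
Hence q_2/q_1 = ((1/2)·p_1/p_2)^(1/(0.5)), i.e. raised to the 2 power.
With the ratio pinned down, the budget gives q_1* = I/(p_1 + p_2·(q_2/q_1)) and q_2* = (q_2/q_1)·q_1*.
Numerically q_2/q_1 = 0.316406, so q_1* = 430/(9 + 8·0.316406) = 37.29.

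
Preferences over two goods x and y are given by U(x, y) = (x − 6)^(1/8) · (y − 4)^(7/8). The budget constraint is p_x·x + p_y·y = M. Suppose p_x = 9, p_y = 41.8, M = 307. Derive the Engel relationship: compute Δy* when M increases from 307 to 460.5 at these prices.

Δy* = 3.2132

MRS = (1/7)·(y−4)/(x−6). Tangency with p_x/p_y gives y−4 = 7·(p_x/p_y)·(x−6).
After buying the subsistence bundle (6, 4), a share 0.125 of the remaining income goes to x: x* = 6 + 0.125·(M − 6p_x − 4p_y)/p_x.
Discretionary income = 307 − 6·9 − 4·41.8 = 85.8; y* = 4 + 0.875·85.8/41.8 = 5.7961.
At M' = 460.5: y* = 9.0093. Change: 9.0093 − 5.7961 = 3.2132.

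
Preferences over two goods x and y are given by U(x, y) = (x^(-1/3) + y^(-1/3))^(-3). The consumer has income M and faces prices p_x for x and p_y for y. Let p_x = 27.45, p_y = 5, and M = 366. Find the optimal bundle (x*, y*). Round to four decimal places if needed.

MU_x ∝ x^(-4/3), MU_y ∝ y^(-4/3), so MRS = (y/x)^(4/3) = p_x/p_y.
Solve for the ratio: y/x = [p_x/p_y]^(0.75).
With the ratio pinned down, the budget gives x* = M/(p_x + p_y·(y/x)) and y* = (y/x)·x*.
Numerically y/x = 3.58657, so x* = 366/(27.45 + 5·3.58657) = 8.0647 and y* = 3.58657·8.0647 = 28.9247.

x* = 8.0647, y* = 28.9247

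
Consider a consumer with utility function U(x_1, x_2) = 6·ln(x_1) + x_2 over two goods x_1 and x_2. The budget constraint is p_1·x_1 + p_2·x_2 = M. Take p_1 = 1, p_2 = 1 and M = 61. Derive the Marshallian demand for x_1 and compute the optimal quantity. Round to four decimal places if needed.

x_1* = 6

So x_1*(p_1,p_2) = 6·p_2/p_1, independent of income; and x_2* = (M − 6·p_2)/p_2.
At the given prices: x_1* = 6·1/1 = 6.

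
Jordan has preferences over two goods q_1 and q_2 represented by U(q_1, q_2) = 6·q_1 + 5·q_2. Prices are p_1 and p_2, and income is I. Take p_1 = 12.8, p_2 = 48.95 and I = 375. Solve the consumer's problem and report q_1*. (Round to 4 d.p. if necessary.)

q_1* = 29.2969

Linear utility — the consumer picks whichever good has higher MU/price: 6/12.8 = 0.4688 vs 5/48.95 = 0.1021.
q_1 gives more utility per dollar, so spend all income on q_1: q_1* = I/p_1, q_2* = 0.
Numerically: q_1* = 29.2969, q_2* = 0.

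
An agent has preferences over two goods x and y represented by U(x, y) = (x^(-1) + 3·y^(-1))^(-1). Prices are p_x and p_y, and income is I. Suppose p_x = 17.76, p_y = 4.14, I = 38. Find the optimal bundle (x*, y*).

MU_x ∝ x^(-2), MU_y ∝ 3·y^(-2), so MRS = (1/3)·(y/x)^(2) = p_x/p_y.
Solve for the ratio: y/x = [3·p_x/p_y]^(0.5).
Substitute y = (y/x)·x into the budget: x* = I/(p_x + p_y·(y/x)).
Numerically y/x = 3.587418, so x* = 38/(17.76 + 4.14·3.587418) = 1.1652 and y* = 3.587418·1.1652 = 4.1801.

x* = 1.1652, y* = 4.1801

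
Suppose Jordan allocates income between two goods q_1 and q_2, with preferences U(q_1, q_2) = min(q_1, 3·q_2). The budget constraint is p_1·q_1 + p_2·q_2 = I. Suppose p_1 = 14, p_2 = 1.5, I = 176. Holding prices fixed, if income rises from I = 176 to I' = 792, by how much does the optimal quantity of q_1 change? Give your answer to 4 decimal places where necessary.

Demand: q_1*(p_1,p_2,I) = 3·I/(3·p_1 + p_2), q_2* = I/(3·p_1 + p_2).
Here 3·14 + 1.5 = 43.5, giving q_1* = 12.1379.
At I' = 792: q_1* = 54.6207. Change: 54.6207 − 12.1379 = 42.4828.

Δq_1* = 42.4828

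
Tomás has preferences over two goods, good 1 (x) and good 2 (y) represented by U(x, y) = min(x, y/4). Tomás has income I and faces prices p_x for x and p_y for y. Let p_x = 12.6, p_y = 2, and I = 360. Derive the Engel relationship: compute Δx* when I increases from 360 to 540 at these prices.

With perfect complements, no substitution: consume in ratio x:y = 1:4.
Budget: p_x·x + p_y·4·x = I, so (p_x + 4·p_y)·x = I.
Demand: x*(p_x,p_y,I) = I/(p_x + 4·p_y), y* = 4·I/(p_x + 4·p_y).
Here 12.6 + 4·2 = 20.6, giving x* = 17.4757.
At I' = 540: x* = 26.2136. Change: 26.2136 − 17.4757 = 8.7379.

Δx* = 8.7379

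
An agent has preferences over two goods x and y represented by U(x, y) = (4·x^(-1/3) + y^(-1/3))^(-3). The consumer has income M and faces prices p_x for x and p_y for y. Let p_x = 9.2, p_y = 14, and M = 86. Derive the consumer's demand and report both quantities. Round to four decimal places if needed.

From the CES first-order condition, 4·(y/x)^(4/3) = p_x/p_y.
Hence y/x = ((1/4)·p_x/p_y)^(1/(4/3)), i.e. raised to the 0.75 power.
Substitute y = (y/x)·x into the budget: x* = M/(p_x + p_y·(y/x)).
Numerically y/x = 0.258048, so x* = 86/(9.2 + 14·0.258048) = 6.7121 and y* = 0.258048·6.7121 = 1.732.

x* = 6.7121, y* = 1.732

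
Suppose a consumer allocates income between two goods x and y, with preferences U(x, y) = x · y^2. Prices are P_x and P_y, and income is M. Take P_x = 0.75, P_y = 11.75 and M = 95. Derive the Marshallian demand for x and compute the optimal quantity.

x* = 42.2222

Tangency: MRS = (1/2)·y/x = P_x/P_y.
Rearranging, P_y·y = 2·P_x·x. Substituting into the budget gives P_x·x·(1 + 2) = M.
Demand: x*(P_x,P_y,M) = 1/3·M/P_x and y* = 2/3·M/P_y.
At P_x=0.75, P_y=11.75, M=95: x* = 1/3·95/0.75 = 42.2222.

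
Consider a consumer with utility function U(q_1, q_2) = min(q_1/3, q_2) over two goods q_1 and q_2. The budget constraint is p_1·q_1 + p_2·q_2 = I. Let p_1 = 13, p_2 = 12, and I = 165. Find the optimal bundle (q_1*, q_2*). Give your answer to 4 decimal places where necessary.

With perfect complements, no substitution: consume in ratio q_1:q_2 = 3:1.
Budget: p_1·q_1 + p_2·(1/3)·q_1 = I, so (3·p_1 + p_2)·q_1 = 3·I.
Demand: q_1*(p_1,p_2,I) = 3·I/(3·p_1 + p_2), q_2* = I/(3·p_1 + p_2).
Here 3·13 + 12 = 51, giving q_1* = 9.7059 and q_2* = 3.2353.

q_1* = 9.7059, q_2* = 3.2353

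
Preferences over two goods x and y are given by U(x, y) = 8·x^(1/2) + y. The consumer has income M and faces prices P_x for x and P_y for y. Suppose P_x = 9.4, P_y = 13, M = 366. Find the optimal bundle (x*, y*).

Utility is quasi-linear in y; the FOC for x is 4/√x = P_x/P_y.
Solve: √x = 4·P_y/P_x, so x*(P_x,P_y) = (4·P_y/P_x)², and y* = (M − P_x·x*)/P_y.
Plugging in: x* = (4·13/9.4)² = 30.6021, y* = 6.0262.

x* = 30.6021, y* = 6.0262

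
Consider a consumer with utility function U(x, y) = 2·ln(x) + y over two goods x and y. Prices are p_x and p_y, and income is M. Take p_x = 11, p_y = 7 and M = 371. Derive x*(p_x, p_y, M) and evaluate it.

Set MRS = p_x/p_y: (2/x)/1 = p_x/p_y.
So x*(p_x,p_y) = 2·p_y/p_x, independent of income; and y* = (M − 2·p_y)/p_y.
At the given prices: x* = 2·7/11 = 1.2727.

x* = 1.2727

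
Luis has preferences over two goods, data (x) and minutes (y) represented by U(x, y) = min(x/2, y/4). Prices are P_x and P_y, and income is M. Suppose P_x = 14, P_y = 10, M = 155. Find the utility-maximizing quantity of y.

y* = 9.1176

Leontief preferences: the optimum is at the kink where x/2 = y/4, i.e. y = 2·x.
Budget: P_x·x + P_y·2·x = M, so (2·P_x + 4·P_y)·x = 2·M.
Demand: x*(P_x,P_y,M) = 2·M/(2·P_x + 4·P_y), y* = 4·M/(2·P_x + 4·P_y).
Here 2·14 + 4·10 = 68, giving y* = 9.1176.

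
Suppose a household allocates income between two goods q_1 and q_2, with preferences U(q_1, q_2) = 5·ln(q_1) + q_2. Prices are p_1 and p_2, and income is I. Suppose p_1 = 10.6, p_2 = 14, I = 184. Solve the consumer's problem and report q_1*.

So q_1*(p_1,p_2) = 5·p_2/p_1, independent of income; and q_2* = (I − 5·p_2)/p_2.
At the given prices: q_1* = 5·14/10.6 = 6.6038.

q_1* = 6.6038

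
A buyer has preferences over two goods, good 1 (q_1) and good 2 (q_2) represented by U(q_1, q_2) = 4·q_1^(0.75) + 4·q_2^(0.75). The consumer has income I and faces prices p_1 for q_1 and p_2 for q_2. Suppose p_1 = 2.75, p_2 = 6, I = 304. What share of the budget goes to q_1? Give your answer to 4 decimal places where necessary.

MU_q_1 ∝ 4·q_1^(-0.25), MU_q_2 ∝ 4·q_2^(-0.25), so MRS = (q_2/q_1)^(0.25) = p_1/p_2.
Hence q_2/q_1 = (p_1/p_2)^(1/(0.25)), i.e. raised to the 4 power.
With the ratio pinned down, the budget gives q_1* = I/(p_1 + p_2·(q_2/q_1)) and q_2* = (q_2/q_1)·q_1*.
Numerically q_2/q_1 = 0.044129, so q_1* = 304/(2.75 + 6·0.044129) = 100.8367 and q_2* = 0.044129·100.8367 = 4.4498.
Expenditure on q_1: 2.75·100.8367 = 277.301; share = 0.9122.

share on q_1 = 0.9122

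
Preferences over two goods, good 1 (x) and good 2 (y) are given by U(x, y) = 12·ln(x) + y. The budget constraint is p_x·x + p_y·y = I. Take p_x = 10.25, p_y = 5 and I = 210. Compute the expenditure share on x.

share on x = 0.2857

So x*(p_x,p_y) = 12·p_y/p_x, independent of income; and y* = (I − 12·p_y)/p_y.
At the given prices: x* = 12·5/10.25 = 5.8537, and y* = 30.
Expenditure on x: 10.25·5.8537 = 60; share = 0.2857.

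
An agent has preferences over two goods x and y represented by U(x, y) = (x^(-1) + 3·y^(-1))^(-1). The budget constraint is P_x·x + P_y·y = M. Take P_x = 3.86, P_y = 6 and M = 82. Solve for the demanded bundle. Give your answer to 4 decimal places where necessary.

MU_x ∝ x^(-2), MU_y ∝ 3·y^(-2), so MRS = (1/3)·(y/x)^(2) = P_x/P_y.
Solve for the ratio: y/x = [3·P_x/P_y]^(0.5).
Substitute y = (y/x)·x into the budget: x* = M/(P_x + P_y·(y/x)).
Numerically y/x = 1.389244, so x* = 82/(3.86 + 6·1.389244) = 6.7238 and y* = 1.389244·6.7238 = 9.341.

x* = 6.7238, y* = 9.341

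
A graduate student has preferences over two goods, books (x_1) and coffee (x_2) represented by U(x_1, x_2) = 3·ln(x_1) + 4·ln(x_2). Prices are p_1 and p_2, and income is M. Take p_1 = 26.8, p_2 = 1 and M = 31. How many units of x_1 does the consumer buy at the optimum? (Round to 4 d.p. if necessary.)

The MRS is (3/4)·x_2/x_1. Set MRS = p_1/p_2.
Rearranging, p_2·x_2 = (4/3)·p_1·x_1. Substituting into the budget gives p_1·x_1·(1 + (4/3)) = M.
Demand: x_1*(p_1,p_2,M) = 3/7·M/p_1 and x_2* = 4/7·M/p_2.
At p_1=26.8, p_2=1, M=31: x_1* = 3/7·31/26.8 = 0.4957.

x_1* = 0.4957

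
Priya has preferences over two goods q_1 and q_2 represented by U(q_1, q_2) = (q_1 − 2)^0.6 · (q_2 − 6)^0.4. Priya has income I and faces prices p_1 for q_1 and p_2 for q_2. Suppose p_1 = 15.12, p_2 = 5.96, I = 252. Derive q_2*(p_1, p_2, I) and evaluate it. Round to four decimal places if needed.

Let q_1' = q_1−2, q_2' = q_2−6. MRS = (3/2)·q_2'/q_1' = p_1/p_2.
Substituting into the budget: q_1* = 2 + 0.6·(I − 2·p_1 − 6·p_2)/p_1, and q_2* = 6 + 0.4·(…)/p_2.
Discretionary income = 252 − 2·15.12 − 6·5.96 = 186; q_2* = 6 + 0.4·186/5.96 = 18.4832.

q_2* = 18.4832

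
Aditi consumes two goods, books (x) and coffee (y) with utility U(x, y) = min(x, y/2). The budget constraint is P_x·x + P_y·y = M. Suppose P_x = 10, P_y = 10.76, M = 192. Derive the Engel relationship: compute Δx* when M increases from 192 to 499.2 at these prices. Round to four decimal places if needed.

Δx* = 9.7462

Leontief preferences: the optimum is at the kink where x/1 = y/2, i.e. y = 2·x.
Budget: P_x·x + P_y·2·x = M, so (P_x + 2·P_y)·x = M.
Demand: x*(P_x,P_y,M) = M/(P_x + 2·P_y), y* = 2·M/(P_x + 2·P_y).
Here 10 + 2·10.76 = 31.52, giving x* = 6.0914.
At M' = 499.2: x* = 15.8376. Change: 15.8376 − 6.0914 = 9.7462.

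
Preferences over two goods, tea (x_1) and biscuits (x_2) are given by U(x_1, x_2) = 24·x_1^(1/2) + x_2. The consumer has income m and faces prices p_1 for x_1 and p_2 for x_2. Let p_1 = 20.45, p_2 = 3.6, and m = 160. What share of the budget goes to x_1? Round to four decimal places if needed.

share on x_1 = 0.5704

Set MRS = p_1/p_2: 12·x_1^(−1/2) = p_1/p_2.
Thus x_1* = (12·p_2/p_1)² — independent of m — with the rest of income spent on x_2.
Plugging in: x_1* = (12·3.6/20.45)² = 4.4625, x_2* = 19.0948.
Expenditure on x_1: 20.45·4.4625 = 91.2587; share = 0.5704.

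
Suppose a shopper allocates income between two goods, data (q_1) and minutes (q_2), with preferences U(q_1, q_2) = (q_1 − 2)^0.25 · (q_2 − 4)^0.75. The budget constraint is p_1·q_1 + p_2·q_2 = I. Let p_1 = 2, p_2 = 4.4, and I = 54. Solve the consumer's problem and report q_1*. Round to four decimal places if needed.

q_1* = 6.05

After buying the subsistence bundle (2, 4), a share 0.25 of the remaining income goes to q_1: q_1* = 2 + 0.25·(I − 2p_1 − 4p_2)/p_1.
Discretionary income = 54 − 2·2 − 4·4.4 = 32.4; q_1* = 2 + 0.25·32.4/2 = 6.05.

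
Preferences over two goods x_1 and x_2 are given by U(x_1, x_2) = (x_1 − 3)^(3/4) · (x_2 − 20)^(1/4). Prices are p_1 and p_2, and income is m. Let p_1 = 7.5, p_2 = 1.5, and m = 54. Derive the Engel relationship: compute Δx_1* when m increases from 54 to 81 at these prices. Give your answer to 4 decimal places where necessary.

Let x_1' = x_1−3, x_2' = x_2−20. MRS = 3·x_2'/x_1' = p_1/p_2.
After buying the subsistence bundle (3, 20), a share 0.75 of the remaining income goes to x_1: x_1* = 3 + 0.75·(m − 3p_1 − 20p_2)/p_1.
Discretionary income = 54 − 3·7.5 − 20·1.5 = 1.5; x_1* = 3 + 0.75·1.5/7.5 = 3.15.
At m' = 81: x_1* = 5.85. Change: 5.85 − 3.15 = 2.7.

Δx_1* = 2.7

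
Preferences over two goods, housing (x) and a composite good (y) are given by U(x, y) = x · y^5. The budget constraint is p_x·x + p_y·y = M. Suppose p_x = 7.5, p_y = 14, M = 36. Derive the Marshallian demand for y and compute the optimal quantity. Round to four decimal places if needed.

y* = 2.1429

MU_x/MU_y = (y)/(5·x); tangency sets this equal to p_x/p_y.
So p_y·y = 5·p_x·x; combined with the budget, a share 1/6 of income goes to x.
Demand: x*(p_x,p_y,M) = 1/6·M/p_x and y* = 5/6·M/p_y.
At p_x=7.5, p_y=14, M=36: y* = 5/6·36/14 = 2.1429.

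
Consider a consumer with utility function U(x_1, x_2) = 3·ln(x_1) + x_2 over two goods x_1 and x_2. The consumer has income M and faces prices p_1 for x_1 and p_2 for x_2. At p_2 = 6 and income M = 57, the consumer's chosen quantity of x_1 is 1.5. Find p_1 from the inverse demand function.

Set MRS = p_1/p_2: (3/x_1)/1 = p_1/p_2.
So x_1*(p_1,p_2) = 3·p_2/p_1, independent of income; and x_2* = (M − 3·p_2)/p_2.
Set x_1* = 1.5 in the demand function and solve for p_1: p_1 = 12.

p_1 = 12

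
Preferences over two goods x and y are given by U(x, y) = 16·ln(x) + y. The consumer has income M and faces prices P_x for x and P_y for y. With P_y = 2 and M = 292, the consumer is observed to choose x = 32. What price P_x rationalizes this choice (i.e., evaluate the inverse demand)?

P_x = 1

MU_x = 16/x, MU_y = 1. Tangency: 16/x = P_x/P_y.
So x*(P_x,P_y) = 16·P_y/P_x, independent of income; and y* = (M − 16·P_y)/P_y.
Set x* = 32 in the demand function and solve for P_x: P_x = 1.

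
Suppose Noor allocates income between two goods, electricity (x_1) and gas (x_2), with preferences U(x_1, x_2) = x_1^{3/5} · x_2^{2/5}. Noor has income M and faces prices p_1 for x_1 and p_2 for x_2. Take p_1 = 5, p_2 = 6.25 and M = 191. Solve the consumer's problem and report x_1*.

x_1* = 22.92

The MRS is (3/2)·x_2/x_1. Set MRS = p_1/p_2.
So 0.6·p_2·x_2 = 0.4·p_1·x_1; combined with the budget, a share 0.6 of income goes to x_1.
Demand: x_1*(p_1,p_2,M) = 0.6·M/p_1 and x_2* = 0.4·M/p_2.
At p_1=5, p_2=6.25, M=191: x_1* = 0.6·191/5 = 22.92.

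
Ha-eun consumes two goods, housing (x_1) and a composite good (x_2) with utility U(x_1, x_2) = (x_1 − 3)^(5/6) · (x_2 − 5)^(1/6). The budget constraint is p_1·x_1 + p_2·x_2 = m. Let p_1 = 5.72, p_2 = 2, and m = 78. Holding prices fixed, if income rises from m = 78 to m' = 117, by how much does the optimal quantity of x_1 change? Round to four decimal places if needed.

Δx_1* = 5.6818

This is Cobb-Douglas in (x_1−3, x_2−5): tangency gives 5/6·p_2·(x_2−5) = 1/6·p_1·(x_1−3).
Substituting into the budget: x_1* = 3 + 5/6·(m − 3·p_1 − 5·p_2)/p_1, and x_2* = 5 + 1/6·(…)/p_2.
Discretionary income = 78 − 3·5.72 − 5·2 = 50.84; x_1* = 3 + 5/6·50.84/5.72 = 10.4068.
At m' = 117: x_1* = 16.0886. Change: 16.0886 − 10.4068 = 5.6818.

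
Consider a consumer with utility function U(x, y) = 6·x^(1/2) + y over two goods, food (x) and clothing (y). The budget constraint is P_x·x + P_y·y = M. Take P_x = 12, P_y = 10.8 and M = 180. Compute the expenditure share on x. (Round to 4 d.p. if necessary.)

share on x = 0.486

Set MRS = P_x/P_y: 3·x^(−1/2) = P_x/P_y.
Solve: √x = 3·P_y/P_x, so x*(P_x,P_y) = (3·P_y/P_x)², and y* = (M − P_x·x*)/P_y.
Plugging in: x* = (3·10.8/12)² = 7.29, y* = 8.5667.
Expenditure on x: 12·7.29 = 87.48; share = 0.486.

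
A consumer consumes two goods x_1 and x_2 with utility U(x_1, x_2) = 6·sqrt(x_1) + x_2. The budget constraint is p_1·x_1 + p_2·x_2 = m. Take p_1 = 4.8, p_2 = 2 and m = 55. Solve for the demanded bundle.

x_1* = 1.5625, x_2* = 23.75

Utility is quasi-linear in x_2; the FOC for x_1 is 3/√x_1 = p_1/p_2.
Solve: √x_1 = 3·p_2/p_1, so x_1*(p_1,p_2) = (3·p_2/p_1)², and x_2* = (m − p_1·x_1*)/p_2.
Plugging in: x_1* = (3·2/4.8)² = 1.5625, x_2* = 23.75.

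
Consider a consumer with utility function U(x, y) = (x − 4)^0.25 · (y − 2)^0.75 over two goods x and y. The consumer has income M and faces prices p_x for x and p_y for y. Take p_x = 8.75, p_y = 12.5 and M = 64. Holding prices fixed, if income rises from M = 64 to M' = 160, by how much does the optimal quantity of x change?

Δx* = 2.7429

Let x' = x−4, y' = y−2. MRS = (1/3)·y'/x' = p_x/p_y.
After buying the subsistence bundle (4, 2), a share 0.25 of the remaining income goes to x: x* = 4 + 0.25·(M − 4p_x − 2p_y)/p_x.
Discretionary income = 64 − 4·8.75 − 2·12.5 = 4; x* = 4 + 0.25·4/8.75 = 4.1143.
At M' = 160: x* = 6.8571. Change: 6.8571 − 4.1143 = 2.7429.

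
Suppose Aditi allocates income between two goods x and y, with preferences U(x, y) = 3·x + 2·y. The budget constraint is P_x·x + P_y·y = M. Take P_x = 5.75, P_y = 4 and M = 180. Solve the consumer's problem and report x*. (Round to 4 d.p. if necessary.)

Perfect substitutes: compare marginal utility per dollar. 3/P_x vs 2/P_y → 0.5217 vs 0.5.
x gives more utility per dollar, so spend all income on x: x* = M/P_x, y* = 0.
Numerically: x* = 31.3043, y* = 0.

x* = 31.3043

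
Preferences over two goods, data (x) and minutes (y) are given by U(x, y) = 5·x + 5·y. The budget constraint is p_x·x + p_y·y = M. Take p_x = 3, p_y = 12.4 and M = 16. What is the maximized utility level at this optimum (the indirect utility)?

V = 26.6667

Perfect substitutes: compare marginal utility per dollar. 5/p_x vs 5/p_y → 1.6667 vs 0.4032.
x gives more utility per dollar, so spend all income on x: x* = M/p_x, y* = 0.
Numerically: x* = 5.3333, y* = 0.
Utility at the optimum: U(5.3333, 0) = 26.6667.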